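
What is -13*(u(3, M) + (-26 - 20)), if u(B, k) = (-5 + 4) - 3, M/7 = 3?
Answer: 650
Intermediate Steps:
M = 21 (M = 7*3 = 21)
u(B, k) = -4 (u(B, k) = -1 - 3 = -4)
-13*(u(3, M) + (-26 - 20)) = -13*(-4 + (-26 - 20)) = -13*(-4 - 46) = -13*(-50) = 650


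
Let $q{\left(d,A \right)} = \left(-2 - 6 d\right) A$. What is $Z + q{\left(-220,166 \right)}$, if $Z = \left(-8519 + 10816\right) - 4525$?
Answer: $216560$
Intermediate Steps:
$q{\left(d,A \right)} = A \left(-2 - 6 d\right)$
$Z = -2228$ ($Z = 2297 - 4525 = -2228$)
$Z + q{\left(-220,166 \right)} = -2228 - 332 \left(1 + 3 \left(-220\right)\right) = -2228 - 332 \left(1 - 660\right) = -2228 - 332 \left(-659\right) = -2228 + 218788 = 216560$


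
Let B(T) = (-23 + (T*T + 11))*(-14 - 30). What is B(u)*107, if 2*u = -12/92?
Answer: 29875791/529 ≈ 56476.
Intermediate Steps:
u = -3/46 (u = (-12/92)/2 = (-12*1/92)/2 = (½)*(-3/23) = -3/46 ≈ -0.065217)
B(T) = 528 - 44*T² (B(T) = (-23 + (T² + 11))*(-44) = (-23 + (11 + T²))*(-44) = (-12 + T²)*(-44) = 528 - 44*T²)
B(u)*107 = (528 - 44*(-3/46)²)*107 = (528 - 44*9/2116)*107 = (528 - 99/529)*107 = (279213/529)*107 = 29875791/529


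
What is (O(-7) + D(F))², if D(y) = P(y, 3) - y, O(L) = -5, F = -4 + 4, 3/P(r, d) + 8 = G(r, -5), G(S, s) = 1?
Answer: 1444/49 ≈ 29.469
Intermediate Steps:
P(r, d) = -3/7 (P(r, d) = 3/(-8 + 1) = 3/(-7) = 3*(-⅐) = -3/7)
F = 0
D(y) = -3/7 - y
(O(-7) + D(F))² = (-5 + (-3/7 - 1*0))² = (-5 + (-3/7 + 0))² = (-5 - 3/7)² = (-38/7)² = 1444/49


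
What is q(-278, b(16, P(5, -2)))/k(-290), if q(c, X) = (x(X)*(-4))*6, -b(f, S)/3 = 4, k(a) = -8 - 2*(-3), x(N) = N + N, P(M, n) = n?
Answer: -288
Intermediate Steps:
x(N) = 2*N
k(a) = -2 (k(a) = -8 + 6 = -2)
b(f, S) = -12 (b(f, S) = -3*4 = -12)
q(c, X) = -48*X (q(c, X) = ((2*X)*(-4))*6 = -8*X*6 = -48*X)
q(-278, b(16, P(5, -2)))/k(-290) = -48*(-12)/(-2) = 576*(-½) = -288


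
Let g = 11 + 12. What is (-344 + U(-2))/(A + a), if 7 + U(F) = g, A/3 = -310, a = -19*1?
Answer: 328/949 ≈ 0.34563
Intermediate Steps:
a = -19
A = -930 (A = 3*(-310) = -930)
g = 23
U(F) = 16 (U(F) = -7 + 23 = 16)
(-344 + U(-2))/(A + a) = (-344 + 16)/(-930 - 19) = -328/(-949) = -328*(-1/949) = 328/949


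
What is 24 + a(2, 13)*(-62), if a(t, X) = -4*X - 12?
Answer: 3992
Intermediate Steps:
a(t, X) = -12 - 4*X
24 + a(2, 13)*(-62) = 24 + (-12 - 4*13)*(-62) = 24 + (-12 - 52)*(-62) = 24 - 64*(-62) = 24 + 3968 = 3992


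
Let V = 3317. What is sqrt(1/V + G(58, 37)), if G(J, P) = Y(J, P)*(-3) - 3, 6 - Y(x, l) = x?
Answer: sqrt(1683384134)/3317 ≈ 12.369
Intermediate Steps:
Y(x, l) = 6 - x
G(J, P) = -21 + 3*J (G(J, P) = (6 - J)*(-3) - 3 = (-18 + 3*J) - 3 = -21 + 3*J)
sqrt(1/V + G(58, 37)) = sqrt(1/3317 + (-21 + 3*58)) = sqrt(1/3317 + (-21 + 174)) = sqrt(1/3317 + 153) = sqrt(507502/3317) = sqrt(1683384134)/3317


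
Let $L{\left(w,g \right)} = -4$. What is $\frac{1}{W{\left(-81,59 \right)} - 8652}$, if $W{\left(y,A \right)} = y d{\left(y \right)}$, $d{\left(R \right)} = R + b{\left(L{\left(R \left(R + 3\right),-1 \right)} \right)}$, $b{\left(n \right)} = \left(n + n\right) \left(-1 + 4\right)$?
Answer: $- \frac{1}{147} \approx -0.0068027$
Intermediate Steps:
$b{\left(n \right)} = 6 n$ ($b{\left(n \right)} = 2 n 3 = 6 n$)
$d{\left(R \right)} = -24 + R$ ($d{\left(R \right)} = R + 6 \left(-4\right) = R - 24 = -24 + R$)
$W{\left(y,A \right)} = y \left(-24 + y\right)$
$\frac{1}{W{\left(-81,59 \right)} - 8652} = \frac{1}{- 81 \left(-24 - 81\right) - 8652} = \frac{1}{\left(-81\right) \left(-105\right) - 8652} = \frac{1}{8505 - 8652} = \frac{1}{-147} = - \frac{1}{147}$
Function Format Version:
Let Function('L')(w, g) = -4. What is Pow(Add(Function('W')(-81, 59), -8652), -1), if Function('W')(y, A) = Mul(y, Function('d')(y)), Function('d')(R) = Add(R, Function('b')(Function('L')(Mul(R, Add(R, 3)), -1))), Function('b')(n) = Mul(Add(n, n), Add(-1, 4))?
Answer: Rational(-1, 147) ≈ -0.0068027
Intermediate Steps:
Function('b')(n) = Mul(6, n) (Function('b')(n) = Mul(Mul(2, n), 3) = Mul(6, n))
Function('d')(R) = Add(-24, R) (Function('d')(R) = Add(R, Mul(6, -4)) = Add(R, -24) = Add(-24, R))
Function('W')(y, A) = Mul(y, Add(-24, y))
Pow(Add(Function('W')(-81, 59), -8652), -1) = Pow(Add(Mul(-81, Add(-24, -81)), -8652), -1) = Pow(Add(Mul(-81, -105), -8652), -1) = Pow(Add(8505, -8652), -1) = Pow(-147, -1) = Rational(-1, 147)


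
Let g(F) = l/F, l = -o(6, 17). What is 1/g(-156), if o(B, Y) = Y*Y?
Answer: 156/289 ≈ 0.53979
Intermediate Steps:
o(B, Y) = Y²
l = -289 (l = -1*17² = -1*289 = -289)
g(F) = -289/F
1/g(-156) = 1/(-289/(-156)) = 1/(-289*(-1/156)) = 1/(289/156) = 156/289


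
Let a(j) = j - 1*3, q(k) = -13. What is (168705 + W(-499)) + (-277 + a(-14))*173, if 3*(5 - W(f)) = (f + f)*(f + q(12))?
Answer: -157432/3 ≈ -52477.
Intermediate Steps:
a(j) = -3 + j (a(j) = j - 3 = -3 + j)
W(f) = 5 - 2*f*(-13 + f)/3 (W(f) = 5 - (f + f)*(f - 13)/3 = 5 - 2*f*(-13 + f)/3)
(168705 + W(-499)) + (-277 + a(-14))*173 = (168705 + (5 - ⅔*(-499)² + (26/3)*(-499))) + (-277 + (-3 - 14))*173 = (168705 + (5 - ⅔*249001 - 12974/3)) + (-277 - 17)*173 = (168705 + (5 - 498002/3 - 12974/3)) - 294*173 = (168705 - 510961/3) - 50862 = -4846/3 - 50862 = -157432/3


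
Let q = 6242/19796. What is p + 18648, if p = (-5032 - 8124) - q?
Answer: 54356695/9898 ≈ 5491.7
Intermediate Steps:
q = 3121/9898 (q = 6242*(1/19796) = 3121/9898 ≈ 0.31532)
p = -130221209/9898 (p = (-5032 - 8124) - 1*3121/9898 = -13156 - 3121/9898 = -130221209/9898 ≈ -13156.)
p + 18648 = -130221209/9898 + 18648 = 54356695/9898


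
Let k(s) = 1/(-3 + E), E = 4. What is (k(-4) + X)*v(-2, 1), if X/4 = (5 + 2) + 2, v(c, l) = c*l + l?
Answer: -37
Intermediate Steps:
v(c, l) = l + c*l
X = 36 (X = 4*((5 + 2) + 2) = 4*(7 + 2) = 4*9 = 36)
k(s) = 1 (k(s) = 1/(-3 + 4) = 1/1 = 1)
(k(-4) + X)*v(-2, 1) = (1 + 36)*(1*(1 - 2)) = 37*(1*(-1)) = 37*(-1) = -37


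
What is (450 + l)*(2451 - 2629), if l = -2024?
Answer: 280172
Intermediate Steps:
(450 + l)*(2451 - 2629) = (450 - 2024)*(2451 - 2629) = -1574*(-178) = 280172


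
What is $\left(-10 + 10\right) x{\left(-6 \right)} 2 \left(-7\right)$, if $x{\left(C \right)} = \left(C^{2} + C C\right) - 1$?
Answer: $0$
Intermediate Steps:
$x{\left(C \right)} = -1 + 2 C^{2}$ ($x{\left(C \right)} = \left(C^{2} + C^{2}\right) - 1 = 2 C^{2} - 1 = -1 + 2 C^{2}$)
$\left(-10 + 10\right) x{\left(-6 \right)} 2 \left(-7\right) = \left(-10 + 10\right) \left(-1 + 2 \left(-6\right)^{2}\right) 2 \left(-7\right) = 0 \left(-1 + 2 \cdot 36\right) \left(-14\right) = 0 \left(-1 + 72\right) \left(-14\right) = 0 \cdot 71 \left(-14\right) = 0 \left(-14\right) = 0$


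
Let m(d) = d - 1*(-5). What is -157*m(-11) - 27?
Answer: 915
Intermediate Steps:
m(d) = 5 + d (m(d) = d + 5 = 5 + d)
-157*m(-11) - 27 = -157*(5 - 11) - 27 = -157*(-6) - 27 = 942 - 27 = 915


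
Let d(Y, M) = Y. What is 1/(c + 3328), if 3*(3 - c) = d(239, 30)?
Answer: 3/9754 ≈ 0.00030757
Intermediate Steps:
c = -230/3 (c = 3 - ⅓*239 = 3 - 239/3 = -230/3 ≈ -76.667)
1/(c + 3328) = 1/(-230/3 + 3328) = 1/(9754/3) = 3/9754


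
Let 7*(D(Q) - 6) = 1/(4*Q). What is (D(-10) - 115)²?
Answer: 931531441/78400 ≈ 11882.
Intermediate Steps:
D(Q) = 6 + 1/(28*Q) (D(Q) = 6 + 1/(7*((4*Q))) = 6 + (1/(4*Q))/7 = 6 + 1/(28*Q))
(D(-10) - 115)² = ((6 + (1/28)/(-10)) - 115)² = ((6 + (1/28)*(-⅒)) - 115)² = ((6 - 1/280) - 115)² = (1679/280 - 115)² = (-30521/280)² = 931531441/78400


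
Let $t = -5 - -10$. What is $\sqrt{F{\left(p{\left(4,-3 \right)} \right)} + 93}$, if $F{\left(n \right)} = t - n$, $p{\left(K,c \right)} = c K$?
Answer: $\sqrt{110} \approx 10.488$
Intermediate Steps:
$t = 5$ ($t = -5 + 10 = 5$)
$p{\left(K,c \right)} = K c$
$F{\left(n \right)} = 5 - n$
$\sqrt{F{\left(p{\left(4,-3 \right)} \right)} + 93} = \sqrt{\left(5 - 4 \left(-3\right)\right) + 93} = \sqrt{\left(5 - -12\right) + 93} = \sqrt{\left(5 + 12\right) + 93} = \sqrt{17 + 93} = \sqrt{110}$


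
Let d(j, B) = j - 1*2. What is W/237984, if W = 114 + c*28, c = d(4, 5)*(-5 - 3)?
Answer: -167/118992 ≈ -0.0014035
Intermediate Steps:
d(j, B) = -2 + j (d(j, B) = j - 2 = -2 + j)
c = -16 (c = (-2 + 4)*(-5 - 3) = 2*(-8) = -16)
W = -334 (W = 114 - 16*28 = 114 - 448 = -334)
W/237984 = -334/237984 = -334*1/237984 = -167/118992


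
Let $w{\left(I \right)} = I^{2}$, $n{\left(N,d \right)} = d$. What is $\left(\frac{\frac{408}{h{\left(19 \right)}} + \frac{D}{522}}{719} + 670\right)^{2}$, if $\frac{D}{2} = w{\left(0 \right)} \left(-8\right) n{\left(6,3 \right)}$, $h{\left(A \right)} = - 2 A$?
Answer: $\frac{83771294907556}{186622921} \approx 4.4888 \cdot 10^{5}$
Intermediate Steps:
$D = 0$ ($D = 2 \cdot 0^{2} \left(-8\right) 3 = 2 \cdot 0 \left(-8\right) 3 = 2 \cdot 0 \cdot 3 = 2 \cdot 0 = 0$)
$\left(\frac{\frac{408}{h{\left(19 \right)}} + \frac{D}{522}}{719} + 670\right)^{2} = \left(\frac{\frac{408}{\left(-2\right) 19} + \frac{0}{522}}{719} + 670\right)^{2} = \left(\left(\frac{408}{-38} + 0 \cdot \frac{1}{522}\right) \frac{1}{719} + 670\right)^{2} = \left(\left(408 \left(- \frac{1}{38}\right) + 0\right) \frac{1}{719} + 670\right)^{2} = \left(\left(- \frac{204}{19} + 0\right) \frac{1}{719} + 670\right)^{2} = \left(\left(- \frac{204}{19}\right) \frac{1}{719} + 670\right)^{2} = \left(- \frac{204}{13661} + 670\right)^{2} = \left(\frac{9152666}{13661}\right)^{2} = \frac{83771294907556}{186622921}$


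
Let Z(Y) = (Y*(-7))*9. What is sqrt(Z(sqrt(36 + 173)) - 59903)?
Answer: sqrt(-59903 - 63*sqrt(209)) ≈ 246.6*I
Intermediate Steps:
Z(Y) = -63*Y (Z(Y) = -7*Y*9 = -63*Y)
sqrt(Z(sqrt(36 + 173)) - 59903) = sqrt(-63*sqrt(36 + 173) - 59903) = sqrt(-63*sqrt(209) - 59903) = sqrt(-59903 - 63*sqrt(209))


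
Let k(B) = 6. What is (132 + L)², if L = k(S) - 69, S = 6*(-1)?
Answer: 4761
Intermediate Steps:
S = -6
L = -63 (L = 6 - 69 = -63)
(132 + L)² = (132 - 63)² = 69² = 4761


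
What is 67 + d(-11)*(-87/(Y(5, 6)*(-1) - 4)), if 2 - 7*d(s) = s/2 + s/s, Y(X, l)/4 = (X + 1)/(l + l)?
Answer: 2253/28 ≈ 80.464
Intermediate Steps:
Y(X, l) = 2*(1 + X)/l (Y(X, l) = 4*((X + 1)/(l + l)) = 4*((1 + X)/((2*l))) = 4*((1 + X)*(1/(2*l))) = 4*((1 + X)/(2*l)) = 2*(1 + X)/l)
d(s) = ⅐ - s/14 (d(s) = 2/7 - (s/2 + s/s)/7 = 2/7 - (s*(½) + 1)/7 = 2/7 - (s/2 + 1)/7 = 2/7 - (1 + s/2)/7 = 2/7 + (-⅐ - s/14) = ⅐ - s/14)
67 + d(-11)*(-87/(Y(5, 6)*(-1) - 4)) = 67 + (⅐ - 1/14*(-11))*(-87/((2*(1 + 5)/6)*(-1) - 4)) = 67 + (⅐ + 11/14)*(-87/((2*(⅙)*6)*(-1) - 4)) = 67 + 13*(-87/(2*(-1) - 4))/14 = 67 + 13*(-87/(-2 - 4))/14 = 67 + 13*(-87/(-6))/14 = 67 + 13*(-87*(-⅙))/14 = 67 + (13/14)*(29/2) = 67 + 377/28 = 2253/28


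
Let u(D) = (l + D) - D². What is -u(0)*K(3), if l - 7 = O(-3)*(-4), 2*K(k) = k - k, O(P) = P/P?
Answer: 0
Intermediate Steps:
O(P) = 1
K(k) = 0 (K(k) = (k - k)/2 = (½)*0 = 0)
l = 3 (l = 7 + 1*(-4) = 7 - 4 = 3)
u(D) = 3 + D - D² (u(D) = (3 + D) - D² = 3 + D - D²)
-u(0)*K(3) = -(3 + 0 - 1*0²)*0 = -(3 + 0 - 1*0)*0 = -(3 + 0 + 0)*0 = -3*0 = -1*0 = 0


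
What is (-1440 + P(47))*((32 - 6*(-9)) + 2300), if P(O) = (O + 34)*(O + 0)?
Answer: 5647662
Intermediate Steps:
P(O) = O*(34 + O) (P(O) = (34 + O)*O = O*(34 + O))
(-1440 + P(47))*((32 - 6*(-9)) + 2300) = (-1440 + 47*(34 + 47))*((32 - 6*(-9)) + 2300) = (-1440 + 47*81)*((32 + 54) + 2300) = (-1440 + 3807)*(86 + 2300) = 2367*2386 = 5647662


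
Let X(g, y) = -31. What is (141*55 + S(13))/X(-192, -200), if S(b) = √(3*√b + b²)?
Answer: -7755/31 - √(169 + 3*√13)/31 ≈ -250.59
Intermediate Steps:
S(b) = √(b² + 3*√b)
(141*55 + S(13))/X(-192, -200) = (141*55 + √(13² + 3*√13))/(-31) = (7755 + √(169 + 3*√13))*(-1/31) = -7755/31 - √(169 + 3*√13)/31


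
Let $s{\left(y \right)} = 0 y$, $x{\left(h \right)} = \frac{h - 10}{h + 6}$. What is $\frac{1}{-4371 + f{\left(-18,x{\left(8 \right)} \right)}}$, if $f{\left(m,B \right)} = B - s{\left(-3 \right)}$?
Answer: $- \frac{7}{30598} \approx -0.00022877$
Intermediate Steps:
$x{\left(h \right)} = \frac{-10 + h}{6 + h}$
$s{\left(y \right)} = 0$
$f{\left(m,B \right)} = B$ ($f{\left(m,B \right)} = B - 0 = B + 0 = B$)
$\frac{1}{-4371 + f{\left(-18,x{\left(8 \right)} \right)}} = \frac{1}{-4371 + \frac{-10 + 8}{6 + 8}} = \frac{1}{-4371 + \frac{1}{14} \left(-2\right)} = \frac{1}{-4371 - \frac{1}{7}} = \frac{1}{- \frac{30598}{7}} = - \frac{7}{30598}$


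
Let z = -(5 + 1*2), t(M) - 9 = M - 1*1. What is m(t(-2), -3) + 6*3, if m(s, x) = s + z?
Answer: 17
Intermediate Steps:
t(M) = 8 + M (t(M) = 9 + (M - 1*1) = 9 + (M - 1) = 9 + (-1 + M) = 8 + M)
z = -7 (z = -(5 + 2) = -1*7 = -7)
m(s, x) = -7 + s (m(s, x) = s - 7 = -7 + s)
m(t(-2), -3) + 6*3 = (-7 + (8 - 2)) + 6*3 = (-7 + 6) + 18 = -1 + 18 = 17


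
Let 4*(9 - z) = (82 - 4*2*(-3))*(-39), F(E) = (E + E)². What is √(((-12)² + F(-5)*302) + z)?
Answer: √125546/2 ≈ 177.16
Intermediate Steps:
F(E) = 4*E² (F(E) = (2*E)² = 4*E²)
z = 2085/2 (z = 9 - (82 - 4*2*(-3))*(-39)/4 = 9 - (82 - 8*(-3))*(-39)/4 = 9 - (82 + 24)*(-39)/4 = 9 - 53*(-39)/2 = 9 - ¼*(-4134) = 9 + 2067/2 = 2085/2 ≈ 1042.5)
√(((-12)² + F(-5)*302) + z) = √(((-12)² + (4*(-5)²)*302) + 2085/2) = √((144 + (4*25)*302) + 2085/2) = √((144 + 100*302) + 2085/2) = √((144 + 30200) + 2085/2) = √(30344 + 2085/2) = √(62773/2) = √125546/2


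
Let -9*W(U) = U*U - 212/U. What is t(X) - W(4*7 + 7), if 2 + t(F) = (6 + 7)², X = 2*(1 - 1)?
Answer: 31756/105 ≈ 302.44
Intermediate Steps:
W(U) = -U²/9 + 212/(9*U) (W(U) = -(U*U - 212/U)/9 = -(U² - 212/U)/9 = -U²/9 + 212/(9*U))
X = 0 (X = 2*0 = 0)
t(F) = 167 (t(F) = -2 + (6 + 7)² = -2 + 13² = -2 + 169 = 167)
t(X) - W(4*7 + 7) = 167 - (212 - (4*7 + 7)³)/(9*(4*7 + 7)) = 167 - (212 - (28 + 7)³)/(9*(28 + 7)) = 167 - (212 - 1*35³)/(9*35) = 167 - (212 - 1*42875)/(9*35) = 167 - (212 - 42875)/(9*35) = 167 - (-42663)/(9*35) = 167 - 1*(-14221/105) = 167 + 14221/105 = 31756/105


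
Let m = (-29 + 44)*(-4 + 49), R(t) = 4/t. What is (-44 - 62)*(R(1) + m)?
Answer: -71974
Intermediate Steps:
m = 675 (m = 15*45 = 675)
(-44 - 62)*(R(1) + m) = (-44 - 62)*(4/1 + 675) = -106*(4*1 + 675) = -106*(4 + 675) = -106*679 = -71974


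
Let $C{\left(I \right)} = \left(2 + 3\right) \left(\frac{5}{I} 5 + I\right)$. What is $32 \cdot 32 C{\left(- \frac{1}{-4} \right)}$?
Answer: $513280$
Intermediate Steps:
$C{\left(I \right)} = 5 I + \frac{125}{I}$ ($C{\left(I \right)} = 5 \left(\frac{25}{I} + I\right) = 5 \left(I + \frac{25}{I}\right) = 5 I + \frac{125}{I}$)
$32 \cdot 32 C{\left(- \frac{1}{-4} \right)} = 32 \cdot 32 \left(5 \left(- \frac{1}{-4}\right) + \frac{125}{\left(-1\right) \frac{1}{-4}}\right) = 1024 \left(5 \left(\left(-1\right) \left(- \frac{1}{4}\right)\right) + \frac{125}{\left(-1\right) \left(- \frac{1}{4}\right)}\right) = 1024 \left(5 \cdot \frac{1}{4} + 125 \frac{1}{\frac{1}{4}}\right) = 1024 \left(\frac{5}{4} + 125 \cdot 4\right) = 1024 \left(\frac{5}{4} + 500\right) = 1024 \cdot \frac{2005}{4} = 513280$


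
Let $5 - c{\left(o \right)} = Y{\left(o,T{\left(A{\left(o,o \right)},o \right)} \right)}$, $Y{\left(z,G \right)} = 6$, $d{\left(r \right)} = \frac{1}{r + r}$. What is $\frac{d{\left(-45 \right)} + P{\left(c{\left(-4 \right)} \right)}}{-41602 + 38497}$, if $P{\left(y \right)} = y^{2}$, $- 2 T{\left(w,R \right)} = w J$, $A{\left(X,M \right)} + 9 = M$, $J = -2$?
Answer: $- \frac{89}{279450} \approx -0.00031848$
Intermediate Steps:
$A{\left(X,M \right)} = -9 + M$
$T{\left(w,R \right)} = w$ ($T{\left(w,R \right)} = - \frac{w \left(-2\right)}{2} = - \frac{\left(-2\right) w}{2} = w$)
$d{\left(r \right)} = \frac{1}{2 r}$
$c{\left(o \right)} = -1$ ($c{\left(o \right)} = 5 - 6 = -1$)
$\frac{d{\left(-45 \right)} + P{\left(c{\left(-4 \right)} \right)}}{-41602 + 38497} = \frac{\frac{1}{2 \left(-45\right)} + \left(-1\right)^{2}}{-41602 + 38497} = \frac{\frac{1}{2} \left(- \frac{1}{45}\right) + 1}{-3105} = \left(- \frac{1}{90} + 1\right) \left(- \frac{1}{3105}\right) = \frac{89}{90} \left(- \frac{1}{3105}\right) = - \frac{89}{279450}$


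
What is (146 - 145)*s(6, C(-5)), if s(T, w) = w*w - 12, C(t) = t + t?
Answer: 88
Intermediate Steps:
C(t) = 2*t
s(T, w) = -12 + w² (s(T, w) = w² - 12 = -12 + w²)
(146 - 145)*s(6, C(-5)) = (146 - 145)*(-12 + (2*(-5))²) = 1*(-12 + (-10)²) = 1*(-12 + 100) = 1*88 = 88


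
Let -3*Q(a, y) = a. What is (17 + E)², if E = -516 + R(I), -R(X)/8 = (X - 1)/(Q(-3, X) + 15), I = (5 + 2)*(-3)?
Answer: 238144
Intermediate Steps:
Q(a, y) = -a/3
I = -21 (I = 7*(-3) = -21)
R(X) = ½ - X/2 (R(X) = -8*(X - 1)/(-⅓*(-3) + 15) = -8*(-1 + X)/(1 + 15) = -8*(-1 + X)/16 = -8*(-1/16 + X/16) = ½ - X/2)
E = -505 (E = -516 + (½ - ½*(-21)) = -516 + (½ + 21/2) = -516 + 11 = -505)
(17 + E)² = (17 - 505)² = (-488)² = 238144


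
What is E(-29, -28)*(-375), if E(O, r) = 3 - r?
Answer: -11625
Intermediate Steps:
E(-29, -28)*(-375) = (3 - 1*(-28))*(-375) = (3 + 28)*(-375) = 31*(-375) = -11625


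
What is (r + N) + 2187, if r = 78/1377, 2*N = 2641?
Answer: 3219937/918 ≈ 3507.6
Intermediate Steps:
N = 2641/2 (N = (1/2)*2641 = 2641/2 ≈ 1320.5)
r = 26/459 (r = 78*(1/1377) = 26/459 ≈ 0.056645)
(r + N) + 2187 = (26/459 + 2641/2) + 2187 = 1212271/918 + 2187 = 3219937/918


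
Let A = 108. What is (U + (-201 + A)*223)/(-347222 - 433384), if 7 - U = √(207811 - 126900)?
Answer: 10366/390303 + √80911/780606 ≈ 0.026923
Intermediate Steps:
U = 7 - √80911 (U = 7 - √(207811 - 126900) = 7 - √80911 ≈ -277.45)
(U + (-201 + A)*223)/(-347222 - 433384) = ((7 - √80911) + (-201 + 108)*223)/(-347222 - 433384) = ((7 - √80911) - 93*223)/(-780606) = ((7 - √80911) - 20739)*(-1/780606) = (-20732 - √80911)*(-1/780606) = 10366/390303 + √80911/780606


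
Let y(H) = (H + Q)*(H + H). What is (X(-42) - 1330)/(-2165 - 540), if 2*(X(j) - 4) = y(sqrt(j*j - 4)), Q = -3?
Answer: -434/2705 + 12*sqrt(110)/2705 ≈ -0.11392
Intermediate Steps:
y(H) = 2*H*(-3 + H) (y(H) = (H - 3)*(H + H) = (-3 + H)*(2*H) = 2*H*(-3 + H))
X(j) = 4 + sqrt(-4 + j**2)*(-3 + sqrt(-4 + j**2)) (X(j) = 4 + (2*sqrt(j*j - 4)*(-3 + sqrt(j*j - 4)))/2 = 4 + (2*sqrt(j**2 - 4)*(-3 + sqrt(j**2 - 4)))/2 = 4 + (2*sqrt(-4 + j**2)*(-3 + sqrt(-4 + j**2)))/2 = 4 + sqrt(-4 + j**2)*(-3 + sqrt(-4 + j**2)))
(X(-42) - 1330)/(-2165 - 540) = (((-42)**2 - 3*sqrt(-4 + (-42)**2)) - 1330)/(-2165 - 540) = ((1764 - 3*sqrt(-4 + 1764)) - 1330)/(-2705) = ((1764 - 12*sqrt(110)) - 1330)*(-1/2705) = (434 - 12*sqrt(110))*(-1/2705) = -434/2705 + 12*sqrt(110)/2705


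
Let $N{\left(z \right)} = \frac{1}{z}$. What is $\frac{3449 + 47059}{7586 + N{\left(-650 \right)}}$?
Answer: $\frac{10943400}{1643633} \approx 6.6581$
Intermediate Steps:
$\frac{3449 + 47059}{7586 + N{\left(-650 \right)}} = \frac{3449 + 47059}{7586 + \frac{1}{-650}} = \frac{50508}{7586 - \frac{1}{650}} = \frac{50508}{\frac{4930899}{650}} = 50508 \cdot \frac{650}{4930899} = \frac{10943400}{1643633}$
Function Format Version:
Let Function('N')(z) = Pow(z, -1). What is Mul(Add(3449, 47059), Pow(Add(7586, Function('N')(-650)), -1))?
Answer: Rational(10943400, 1643633) ≈ 6.6581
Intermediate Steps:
Mul(Add(3449, 47059), Pow(Add(7586, Function('N')(-650)), -1)) = Mul(Add(3449, 47059), Pow(Add(7586, Pow(-650, -1)), -1)) = Mul(50508, Pow(Add(7586, Rational(-1, 650)), -1)) = Mul(50508, Pow(Rational(4930899, 650), -1)) = Mul(50508, Rational(650, 4930899)) = Rational(10943400, 1643633)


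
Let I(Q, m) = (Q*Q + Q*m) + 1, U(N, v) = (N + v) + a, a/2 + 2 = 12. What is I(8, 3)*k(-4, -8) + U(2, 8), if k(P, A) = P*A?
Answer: 2878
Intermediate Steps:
a = 20 (a = -4 + 2*12 = -4 + 24 = 20)
U(N, v) = 20 + N + v (U(N, v) = (N + v) + 20 = 20 + N + v)
I(Q, m) = 1 + Q² + Q*m (I(Q, m) = (Q² + Q*m) + 1 = 1 + Q² + Q*m)
k(P, A) = A*P
I(8, 3)*k(-4, -8) + U(2, 8) = (1 + 8² + 8*3)*(-8*(-4)) + (20 + 2 + 8) = (1 + 64 + 24)*32 + 30 = 89*32 + 30 = 2848 + 30 = 2878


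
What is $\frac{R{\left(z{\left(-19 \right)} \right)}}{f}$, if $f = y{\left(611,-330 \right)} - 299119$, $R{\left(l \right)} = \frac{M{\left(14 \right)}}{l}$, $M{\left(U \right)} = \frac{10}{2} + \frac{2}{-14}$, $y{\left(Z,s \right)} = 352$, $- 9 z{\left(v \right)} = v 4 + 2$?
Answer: $- \frac{51}{25793551} \approx -1.9772 \cdot 10^{-6}$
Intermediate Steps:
$z{\left(v \right)} = - \frac{2}{9} - \frac{4 v}{9}$ ($z{\left(v \right)} = - \frac{v 4 + 2}{9} = - \frac{4 v + 2}{9} = - \frac{2 + 4 v}{9} = - \frac{2}{9} - \frac{4 v}{9}$)
$M{\left(U \right)} = \frac{34}{7}$ ($M{\left(U \right)} = 10 \cdot \frac{1}{2} + 2 \left(- \frac{1}{14}\right) = 5 - \frac{1}{7} = \frac{34}{7}$)
$R{\left(l \right)} = \frac{34}{7 l}$
$f = -298767$ ($f = 352 - 299119 = -298767$)
$\frac{R{\left(z{\left(-19 \right)} \right)}}{f} = \frac{\frac{34}{7} \frac{1}{- \frac{2}{9} - - \frac{76}{9}}}{-298767} = \frac{34}{7 \left(- \frac{2}{9} + \frac{76}{9}\right)} \left(- \frac{1}{298767}\right) = \frac{34}{7 \cdot \frac{74}{9}} \left(- \frac{1}{298767}\right) = \frac{34}{7} \cdot \frac{9}{74} \left(- \frac{1}{298767}\right) = \frac{153}{259} \left(- \frac{1}{298767}\right) = - \frac{51}{25793551}$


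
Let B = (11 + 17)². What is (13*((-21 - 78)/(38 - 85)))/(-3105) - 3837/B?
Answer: -62329067/12712560 ≈ -4.9030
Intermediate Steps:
B = 784 (B = 28² = 784)
(13*((-21 - 78)/(38 - 85)))/(-3105) - 3837/B = (13*((-21 - 78)/(38 - 85)))/(-3105) - 3837/784 = (13*(-99/(-47)))*(-1/3105) - 3837*1/784 = (13*(-99*(-1/47)))*(-1/3105) - 3837/784 = (13*(99/47))*(-1/3105) - 3837/784 = (1287/47)*(-1/3105) - 3837/784 = -143/16215 - 3837/784 = -62329067/12712560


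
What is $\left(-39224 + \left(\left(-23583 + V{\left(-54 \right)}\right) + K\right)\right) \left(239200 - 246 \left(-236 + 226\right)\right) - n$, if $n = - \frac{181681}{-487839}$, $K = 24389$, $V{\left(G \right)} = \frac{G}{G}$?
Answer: $- \frac{4529025183334261}{487839} \approx -9.2838 \cdot 10^{9}$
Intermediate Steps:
$V{\left(G \right)} = 1$
$n = \frac{181681}{487839}$ ($n = \left(-181681\right) \left(- \frac{1}{487839}\right) = \frac{181681}{487839} \approx 0.37242$)
$\left(-39224 + \left(\left(-23583 + V{\left(-54 \right)}\right) + K\right)\right) \left(239200 - 246 \left(-236 + 226\right)\right) - n = \left(-39224 + \left(\left(-23583 + 1\right) + 24389\right)\right) \left(239200 - 246 \left(-236 + 226\right)\right) - \frac{181681}{487839} = \left(-39224 + \left(-23582 + 24389\right)\right) \left(239200 - -2460\right) - \frac{181681}{487839} = \left(-39224 + 807\right) \left(239200 + 2460\right) - \frac{181681}{487839} = \left(-38417\right) 241660 - \frac{181681}{487839} = -9283852220 - \frac{181681}{487839} = - \frac{4529025183334261}{487839}$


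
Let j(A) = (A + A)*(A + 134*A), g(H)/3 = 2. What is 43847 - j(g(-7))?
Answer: 34127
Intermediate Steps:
g(H) = 6 (g(H) = 3*2 = 6)
j(A) = 270*A² (j(A) = (2*A)*(135*A) = 270*A²)
43847 - j(g(-7)) = 43847 - 270*6² = 43847 - 270*36 = 43847 - 1*9720 = 43847 - 9720 = 34127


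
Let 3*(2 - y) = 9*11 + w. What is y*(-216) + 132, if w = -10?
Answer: 6108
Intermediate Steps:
y = -83/3 (y = 2 - (9*11 - 10)/3 = 2 - (99 - 10)/3 = 2 - 1/3*89 = 2 - 89/3 = -83/3 ≈ -27.667)
y*(-216) + 132 = -83/3*(-216) + 132 = 5976 + 132 = 6108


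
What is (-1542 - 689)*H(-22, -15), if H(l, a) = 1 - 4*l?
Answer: -198559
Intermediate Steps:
(-1542 - 689)*H(-22, -15) = (-1542 - 689)*(1 - 4*(-22)) = -2231*(1 + 88) = -2231*89 = -198559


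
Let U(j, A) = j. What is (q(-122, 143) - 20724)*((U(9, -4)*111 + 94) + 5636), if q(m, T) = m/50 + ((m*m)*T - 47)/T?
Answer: -140554665642/3575 ≈ -3.9316e+7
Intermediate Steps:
q(m, T) = m/50 + (-47 + T*m**2)/T (q(m, T) = m*(1/50) + (m**2*T - 47)/T = m/50 + (T*m**2 - 47)/T = m/50 + (-47 + T*m**2)/T)
(q(-122, 143) - 20724)*((U(9, -4)*111 + 94) + 5636) = (((-122)**2 - 47/143 + (1/50)*(-122)) - 20724)*((9*111 + 94) + 5636) = ((14884 - 47*1/143 - 61/25) - 20724)*((999 + 94) + 5636) = ((14884 - 47/143 - 61/25) - 20724)*(1093 + 5636) = (53200402/3575 - 20724)*6729 = -20887898/3575*6729 = -140554665642/3575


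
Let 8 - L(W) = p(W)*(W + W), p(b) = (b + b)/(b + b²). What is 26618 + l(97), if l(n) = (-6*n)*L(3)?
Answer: 23708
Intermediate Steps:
p(b) = 2*b/(b + b²) (p(b) = (2*b)/(b + b²) = 2*b/(b + b²))
L(W) = 8 - 4*W/(1 + W) (L(W) = 8 - 2/(1 + W)*(W + W) = 8 - 2/(1 + W)*2*W = 8 - 4*W/(1 + W))
l(n) = -30*n (l(n) = (-6*n)*(4*(2 + 3)/(1 + 3)) = (-6*n)*(4*5/4) = (-6*n)*(4*(¼)*5) = -6*n*5 = -30*n)
26618 + l(97) = 26618 - 30*97 = 26618 - 2910 = 23708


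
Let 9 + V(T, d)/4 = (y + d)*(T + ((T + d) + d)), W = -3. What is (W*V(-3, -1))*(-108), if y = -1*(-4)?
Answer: -42768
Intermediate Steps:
y = 4
V(T, d) = -36 + 4*(4 + d)*(2*T + 2*d) (V(T, d) = -36 + 4*((4 + d)*(T + ((T + d) + d))) = -36 + 4*((4 + d)*(T + (T + 2*d))) = -36 + 4*((4 + d)*(2*T + 2*d)) = -36 + 4*(4 + d)*(2*T + 2*d))
(W*V(-3, -1))*(-108) = -3*(-36 + 8*(-1)² + 32*(-3) + 32*(-1) + 8*(-3)*(-1))*(-108) = -3*(-36 + 8*1 - 96 - 32 + 24)*(-108) = -3*(-36 + 8 - 96 - 32 + 24)*(-108) = -3*(-132)*(-108) = 396*(-108) = -42768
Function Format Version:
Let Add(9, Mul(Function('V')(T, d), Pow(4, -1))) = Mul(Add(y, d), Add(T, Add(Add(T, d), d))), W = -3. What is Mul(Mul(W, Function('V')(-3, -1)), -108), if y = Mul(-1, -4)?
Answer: -42768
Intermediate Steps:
y = 4
Function('V')(T, d) = Add(-36, Mul(4, Add(4, d), Add(Mul(2, T), Mul(2, d)))) (Function('V')(T, d) = Add(-36, Mul(4, Mul(Add(4, d), Add(T, Add(Add(T, d), d))))) = Add(-36, Mul(4, Mul(Add(4, d), Add(T, Add(T, Mul(2, d)))))) = Add(-36, Mul(4, Mul(Add(4, d), Add(Mul(2, T), Mul(2, d))))) = Add(-36, Mul(4, Add(4, d), Add(Mul(2, T), Mul(2, d)))))
Mul(Mul(W, Function('V')(-3, -1)), -108) = Mul(Mul(-3, Add(-36, Mul(8, Pow(-1, 2)), Mul(32, -3), Mul(32, -1), Mul(8, -3, -1))), -108) = Mul(Mul(-3, Add(-36, Mul(8, 1), -96, -32, 24)), -108) = Mul(Mul(-3, Add(-36, 8, -96, -32, 24)), -108) = Mul(Mul(-3, -132), -108) = Mul(396, -108) = -42768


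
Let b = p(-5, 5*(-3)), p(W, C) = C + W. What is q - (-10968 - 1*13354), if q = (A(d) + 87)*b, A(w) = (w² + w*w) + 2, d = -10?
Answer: 18542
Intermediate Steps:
b = -20 (b = 5*(-3) - 5 = -15 - 5 = -20)
A(w) = 2 + 2*w² (A(w) = (w² + w²) + 2 = 2*w² + 2 = 2 + 2*w²)
q = -5780 (q = ((2 + 2*(-10)²) + 87)*(-20) = ((2 + 2*100) + 87)*(-20) = ((2 + 200) + 87)*(-20) = (202 + 87)*(-20) = 289*(-20) = -5780)
q - (-10968 - 1*13354) = -5780 - (-10968 - 1*13354) = -5780 - (-10968 - 13354) = -5780 - 1*(-24322) = -5780 + 24322 = 18542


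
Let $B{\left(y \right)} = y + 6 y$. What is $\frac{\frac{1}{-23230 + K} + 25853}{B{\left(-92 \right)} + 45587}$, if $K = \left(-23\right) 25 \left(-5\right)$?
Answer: $\frac{526237814}{914814765} \approx 0.57524$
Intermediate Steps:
$B{\left(y \right)} = 7 y$
$K = 2875$ ($K = \left(-575\right) \left(-5\right) = 2875$)
$\frac{\frac{1}{-23230 + K} + 25853}{B{\left(-92 \right)} + 45587} = \frac{\frac{1}{-23230 + 2875} + 25853}{7 \left(-92\right) + 45587} = \frac{\frac{1}{-20355} + 25853}{-644 + 45587} = \frac{- \frac{1}{20355} + 25853}{44943} = \frac{526237814}{20355} \cdot \frac{1}{44943} = \frac{526237814}{914814765}$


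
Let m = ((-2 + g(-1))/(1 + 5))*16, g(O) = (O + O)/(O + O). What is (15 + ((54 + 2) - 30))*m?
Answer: -328/3 ≈ -109.33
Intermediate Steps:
g(O) = 1 (g(O) = (2*O)/((2*O)) = (2*O)*(1/(2*O)) = 1)
m = -8/3 (m = ((-2 + 1)/(1 + 5))*16 = -1/6*16 = -1*⅙*16 = -⅙*16 = -8/3 ≈ -2.6667)
(15 + ((54 + 2) - 30))*m = (15 + ((54 + 2) - 30))*(-8/3) = (15 + (56 - 30))*(-8/3) = (15 + 26)*(-8/3) = 41*(-8/3) = -328/3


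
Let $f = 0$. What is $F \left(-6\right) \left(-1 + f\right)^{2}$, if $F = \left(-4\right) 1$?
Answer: $24$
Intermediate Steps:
$F = -4$
$F \left(-6\right) \left(-1 + f\right)^{2} = \left(-4\right) \left(-6\right) \left(-1 + 0\right)^{2} = 24 \left(-1\right)^{2} = 24 \cdot 1 = 24$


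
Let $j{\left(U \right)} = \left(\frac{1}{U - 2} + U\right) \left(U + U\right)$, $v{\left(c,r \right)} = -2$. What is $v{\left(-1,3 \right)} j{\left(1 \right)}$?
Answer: $0$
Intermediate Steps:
$j{\left(U \right)} = 2 U \left(U + \frac{1}{-2 + U}\right)$ ($j{\left(U \right)} = \left(\frac{1}{-2 + U} + U\right) 2 U = \left(U + \frac{1}{-2 + U}\right) 2 U = 2 U \left(U + \frac{1}{-2 + U}\right)$)
$v{\left(-1,3 \right)} j{\left(1 \right)} = - 2 \cdot 2 \cdot 1 \frac{1}{-2 + 1} \left(1 + 1^{2} - 2\right) = - 2 \cdot 2 \cdot 1 \frac{1}{-1} \left(1 + 1 - 2\right) = - 2 \cdot 2 \cdot 1 \left(-1\right) 0 = \left(-2\right) 0 = 0$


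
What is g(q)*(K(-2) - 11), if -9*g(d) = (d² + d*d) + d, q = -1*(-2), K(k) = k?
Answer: 130/9 ≈ 14.444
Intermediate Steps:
q = 2
g(d) = -2*d²/9 - d/9 (g(d) = -((d² + d*d) + d)/9 = -((d² + d²) + d)/9 = -(2*d² + d)/9 = -(d + 2*d²)/9 = -2*d²/9 - d/9)
g(q)*(K(-2) - 11) = (-⅑*2*(1 + 2*2))*(-2 - 11) = -⅑*2*(1 + 4)*(-13) = -⅑*2*5*(-13) = -10/9*(-13) = 130/9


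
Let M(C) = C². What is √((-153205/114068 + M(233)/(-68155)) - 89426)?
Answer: I*√1351254966500856553985045/3887152270 ≈ 299.05*I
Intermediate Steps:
√((-153205/114068 + M(233)/(-68155)) - 89426) = √((-153205/114068 + 233²/(-68155)) - 89426) = √((-153205*1/114068 + 54289*(-1/68155)) - 89426) = √((-153205/114068 - 54289/68155) - 89426) = √(-16634324427/7774304540 - 89426) = √(-695241592118467/7774304540) = I*√1351254966500856553985045/3887152270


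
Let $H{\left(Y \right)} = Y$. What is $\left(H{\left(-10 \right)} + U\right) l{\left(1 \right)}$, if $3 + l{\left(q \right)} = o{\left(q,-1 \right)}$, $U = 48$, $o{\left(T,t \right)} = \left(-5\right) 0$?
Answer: $-114$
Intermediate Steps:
$o{\left(T,t \right)} = 0$
$l{\left(q \right)} = -3$ ($l{\left(q \right)} = -3 + 0 = -3$)
$\left(H{\left(-10 \right)} + U\right) l{\left(1 \right)} = \left(-10 + 48\right) \left(-3\right) = 38 \left(-3\right) = -114$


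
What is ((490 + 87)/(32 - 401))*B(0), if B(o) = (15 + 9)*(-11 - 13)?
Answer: 36928/41 ≈ 900.68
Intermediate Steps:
B(o) = -576 (B(o) = 24*(-24) = -576)
((490 + 87)/(32 - 401))*B(0) = ((490 + 87)/(32 - 401))*(-576) = (577/(-369))*(-576) = (577*(-1/369))*(-576) = -577/369*(-576) = 36928/41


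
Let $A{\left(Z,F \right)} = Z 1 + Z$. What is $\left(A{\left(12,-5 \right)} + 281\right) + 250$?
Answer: $555$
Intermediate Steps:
$A{\left(Z,F \right)} = 2 Z$ ($A{\left(Z,F \right)} = Z + Z = 2 Z$)
$\left(A{\left(12,-5 \right)} + 281\right) + 250 = \left(2 \cdot 12 + 281\right) + 250 = \left(24 + 281\right) + 250 = 305 + 250 = 555$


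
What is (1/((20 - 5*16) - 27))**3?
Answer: -1/658503 ≈ -1.5186e-6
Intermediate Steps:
(1/((20 - 5*16) - 27))**3 = (1/((20 - 80) - 27))**3 = (1/(-60 - 27))**3 = (1/(-87))**3 = (-1/87)**3 = -1/658503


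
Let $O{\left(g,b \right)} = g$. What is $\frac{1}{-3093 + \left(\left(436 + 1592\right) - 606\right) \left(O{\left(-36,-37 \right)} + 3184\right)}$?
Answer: $\frac{1}{4473363} \approx 2.2355 \cdot 10^{-7}$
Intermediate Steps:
$\frac{1}{-3093 + \left(\left(436 + 1592\right) - 606\right) \left(O{\left(-36,-37 \right)} + 3184\right)} = \frac{1}{-3093 + \left(\left(436 + 1592\right) - 606\right) \left(-36 + 3184\right)} = \frac{1}{-3093 + \left(2028 - 606\right) 3148} = \frac{1}{-3093 + 1422 \cdot 3148} = \frac{1}{-3093 + 4476456} = \frac{1}{4473363}$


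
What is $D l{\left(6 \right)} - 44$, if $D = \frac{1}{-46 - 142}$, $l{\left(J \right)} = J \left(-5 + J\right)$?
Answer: $- \frac{4139}{94} \approx -44.032$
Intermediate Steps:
$D = - \frac{1}{188}$ ($D = \frac{1}{-188} = - \frac{1}{188} \approx -0.0053191$)
$D l{\left(6 \right)} - 44 = - \frac{6 \left(-5 + 6\right)}{188} - 44 = - \frac{6 \cdot 1}{188} - 44 = \left(- \frac{1}{188}\right) 6 - 44 = - \frac{3}{94} - 44 = - \frac{4139}{94}$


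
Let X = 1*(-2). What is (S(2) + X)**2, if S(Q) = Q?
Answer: 0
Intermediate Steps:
X = -2
(S(2) + X)**2 = (2 - 2)**2 = 0**2 = 0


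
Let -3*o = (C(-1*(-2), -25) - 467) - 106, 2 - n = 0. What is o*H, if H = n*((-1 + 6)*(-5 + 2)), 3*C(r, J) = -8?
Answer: -17270/3 ≈ -5756.7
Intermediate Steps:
C(r, J) = -8/3 (C(r, J) = (1/3)*(-8) = -8/3)
n = 2 (n = 2 - 1*0 = 2 + 0 = 2)
H = -30 (H = 2*((-1 + 6)*(-5 + 2)) = 2*(5*(-3)) = 2*(-15) = -30)
o = 1727/9 (o = -((-8/3 - 467) - 106)/3 = -(-1409/3 - 106)/3 = -1/3*(-1727/3) = 1727/9 ≈ 191.89)
o*H = (1727/9)*(-30) = -17270/3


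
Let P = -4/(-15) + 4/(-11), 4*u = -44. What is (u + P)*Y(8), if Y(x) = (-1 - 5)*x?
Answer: 29296/55 ≈ 532.65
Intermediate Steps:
u = -11 (u = (¼)*(-44) = -11)
Y(x) = -6*x
P = -16/165 (P = -4*(-1/15) + 4*(-1/11) = 4/15 - 4/11 = -16/165 ≈ -0.096970)
(u + P)*Y(8) = (-11 - 16/165)*(-6*8) = -1831/165*(-48) = 29296/55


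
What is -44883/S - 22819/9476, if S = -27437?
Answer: -200773595/259993012 ≈ -0.77223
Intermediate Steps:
-44883/S - 22819/9476 = -44883/(-27437) - 22819/9476 = -44883*(-1/27437) - 22819*1/9476 = 44883/27437 - 22819/9476 = -200773595/259993012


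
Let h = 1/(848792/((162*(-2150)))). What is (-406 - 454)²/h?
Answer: -145992224/81 ≈ -1.8024e+6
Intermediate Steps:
h = -87075/212198 (h = 1/(848792/(-348300)) = 1/(848792*(-1/348300)) = 1/(-212198/87075) = -87075/212198 ≈ -0.41035)
(-406 - 454)²/h = (-406 - 454)²/(-87075/212198) = (-860)²*(-212198/87075) = 739600*(-212198/87075) = -145992224/81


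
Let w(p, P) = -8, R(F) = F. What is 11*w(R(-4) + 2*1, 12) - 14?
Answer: -102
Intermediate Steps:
11*w(R(-4) + 2*1, 12) - 14 = 11*(-8) - 14 = -88 - 14 = -102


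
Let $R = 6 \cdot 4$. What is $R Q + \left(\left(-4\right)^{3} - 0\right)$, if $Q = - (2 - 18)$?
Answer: $320$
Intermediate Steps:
$R = 24$
$Q = 16$ ($Q = \left(-1\right) \left(-16\right) = 16$)
$R Q + \left(\left(-4\right)^{3} - 0\right) = 24 \cdot 16 + \left(\left(-4\right)^{3} - 0\right) = 384 + \left(-64 + 0\right) = 384 - 64 = 320$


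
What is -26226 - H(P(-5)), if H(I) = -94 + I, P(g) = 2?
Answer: -26134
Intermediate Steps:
-26226 - H(P(-5)) = -26226 - (-94 + 2) = -26226 - 1*(-92) = -26226 + 92 = -26134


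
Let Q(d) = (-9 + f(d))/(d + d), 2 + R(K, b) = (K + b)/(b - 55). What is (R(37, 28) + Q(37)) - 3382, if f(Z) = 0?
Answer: -6766285/1998 ≈ -3386.5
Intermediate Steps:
R(K, b) = -2 + (K + b)/(-55 + b) (R(K, b) = -2 + (K + b)/(b - 55) = -2 + (K + b)/(-55 + b))
Q(d) = -9/(2*d) (Q(d) = (-9 + 0)/(d + d) = -9*1/(2*d) = -9/(2*d))
(R(37, 28) + Q(37)) - 3382 = ((110 + 37 - 1*28)/(-55 + 28) - 9/2/37) - 3382 = ((110 + 37 - 28)/(-27) - 9/2*1/37) - 3382 = (-1/27*119 - 9/74) - 3382 = (-119/27 - 9/74) - 3382 = -9049/1998 - 3382 = -6766285/1998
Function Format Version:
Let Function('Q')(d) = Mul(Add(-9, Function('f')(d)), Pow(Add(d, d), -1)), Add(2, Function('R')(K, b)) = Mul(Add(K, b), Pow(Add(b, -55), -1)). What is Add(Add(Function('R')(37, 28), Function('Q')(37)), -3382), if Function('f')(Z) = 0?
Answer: Rational(-6766285, 1998) ≈ -3386.5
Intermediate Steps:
Function('R')(K, b) = Add(-2, Mul(Pow(Add(-55, b), -1), Add(K, b))) (Function('R')(K, b) = Add(-2, Mul(Add(K, b), Pow(Add(b, -55), -1))) = Add(-2, Mul(Add(K, b), Pow(Add(-55, b), -1))) = Add(-2, Mul(Pow(Add(-55, b), -1), Add(K, b))))
Function('Q')(d) = Mul(Rational(-9, 2), Pow(d, -1)) (Function('Q')(d) = Mul(Add(-9, 0), Pow(Add(d, d), -1)) = Mul(-9, Pow(Mul(2, d), -1)) = Mul(-9, Mul(Rational(1, 2), Pow(d, -1))) = Mul(Rational(-9, 2), Pow(d, -1)))
Add(Add(Function('R')(37, 28), Function('Q')(37)), -3382) = Add(Add(Mul(Pow(Add(-55, 28), -1), Add(110, 37, Mul(-1, 28))), Mul(Rational(-9, 2), Pow(37, -1))), -3382) = Add(Add(Mul(Pow(-27, -1), Add(110, 37, -28)), Mul(Rational(-9, 2), Rational(1, 37))), -3382) = Add(Add(Mul(Rational(-1, 27), 119), Rational(-9, 74)), -3382) = Add(Add(Rational(-119, 27), Rational(-9, 74)), -3382) = Add(Rational(-9049, 1998), -3382) = Rational(-6766285, 1998)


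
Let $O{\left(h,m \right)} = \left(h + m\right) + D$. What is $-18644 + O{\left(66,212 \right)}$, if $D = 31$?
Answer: $-18335$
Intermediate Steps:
$O{\left(h,m \right)} = 31 + h + m$ ($O{\left(h,m \right)} = \left(h + m\right) + 31 = 31 + h + m$)
$-18644 + O{\left(66,212 \right)} = -18644 + \left(31 + 66 + 212\right) = -18644 + 309 = -18335$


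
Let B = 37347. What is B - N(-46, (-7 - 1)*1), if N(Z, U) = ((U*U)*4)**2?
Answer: -28189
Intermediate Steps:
N(Z, U) = 16*U**4 (N(Z, U) = (U**2*4)**2 = (4*U**2)**2 = 16*U**4)
B - N(-46, (-7 - 1)*1) = 37347 - 16*((-7 - 1)*1)**4 = 37347 - 16*(-8*1)**4 = 37347 - 16*(-8)**4 = 37347 - 16*4096 = 37347 - 1*65536 = 37347 - 65536 = -28189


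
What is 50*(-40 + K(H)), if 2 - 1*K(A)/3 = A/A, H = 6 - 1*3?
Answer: -1850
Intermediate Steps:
H = 3 (H = 6 - 3 = 3)
K(A) = 3 (K(A) = 6 - 3*A/A = 6 - 3*1 = 6 - 3 = 3)
50*(-40 + K(H)) = 50*(-40 + 3) = 50*(-37) = -1850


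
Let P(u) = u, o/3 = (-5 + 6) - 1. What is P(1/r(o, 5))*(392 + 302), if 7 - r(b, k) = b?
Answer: 694/7 ≈ 99.143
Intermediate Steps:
o = 0 (o = 3*((-5 + 6) - 1) = 3*(1 - 1) = 3*0 = 0)
r(b, k) = 7 - b
P(1/r(o, 5))*(392 + 302) = (392 + 302)/(7 - 1*0) = 694/(7 + 0) = 694/7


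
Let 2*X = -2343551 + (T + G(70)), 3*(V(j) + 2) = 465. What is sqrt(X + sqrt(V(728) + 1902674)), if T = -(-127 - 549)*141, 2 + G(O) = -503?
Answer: sqrt(-1124370 + sqrt(1902827)) ≈ 1059.7*I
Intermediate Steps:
G(O) = -505 (G(O) = -2 - 503 = -505)
T = 95316 (T = -(-676)*141 = -1*(-95316) = 95316)
V(j) = 153 (V(j) = -2 + (1/3)*465 = -2 + 155 = 153)
X = -1124370 (X = (-2343551 + (95316 - 505))/2 = (-2343551 + 94811)/2 = (1/2)*(-2248740) = -1124370)
sqrt(X + sqrt(V(728) + 1902674)) = sqrt(-1124370 + sqrt(153 + 1902674)) = sqrt(-1124370 + sqrt(1902827))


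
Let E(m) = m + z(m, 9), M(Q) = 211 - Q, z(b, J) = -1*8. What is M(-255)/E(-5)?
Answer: -466/13 ≈ -35.846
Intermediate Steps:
z(b, J) = -8
E(m) = -8 + m (E(m) = m - 8 = -8 + m)
M(-255)/E(-5) = (211 - 1*(-255))/(-8 - 5) = (211 + 255)/(-13) = 466*(-1/13) = -466/13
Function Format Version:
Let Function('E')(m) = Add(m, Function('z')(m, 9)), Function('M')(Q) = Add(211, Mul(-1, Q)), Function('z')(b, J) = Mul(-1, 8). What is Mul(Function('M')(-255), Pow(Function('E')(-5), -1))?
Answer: Rational(-466, 13) ≈ -35.846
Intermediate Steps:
Function('z')(b, J) = -8
Function('E')(m) = Add(-8, m) (Function('E')(m) = Add(m, -8) = Add(-8, m))
Mul(Function('M')(-255), Pow(Function('E')(-5), -1)) = Mul(Add(211, Mul(-1, -255)), Pow(Add(-8, -5), -1)) = Mul(Add(211, 255), Pow(-13, -1)) = Mul(466, Rational(-1, 13)) = Rational(-466, 13)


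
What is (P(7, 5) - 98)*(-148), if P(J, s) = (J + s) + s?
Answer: 11988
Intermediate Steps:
P(J, s) = J + 2*s
(P(7, 5) - 98)*(-148) = ((7 + 2*5) - 98)*(-148) = ((7 + 10) - 98)*(-148) = (17 - 98)*(-148) = -81*(-148) = 11988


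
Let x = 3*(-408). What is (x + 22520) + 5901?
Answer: 27197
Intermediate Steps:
x = -1224
(x + 22520) + 5901 = (-1224 + 22520) + 5901 = 21296 + 5901 = 27197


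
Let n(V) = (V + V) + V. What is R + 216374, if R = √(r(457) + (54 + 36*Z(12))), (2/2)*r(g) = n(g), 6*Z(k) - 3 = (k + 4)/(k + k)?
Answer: 216374 + √1447 ≈ 2.1641e+5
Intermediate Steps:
n(V) = 3*V (n(V) = 2*V + V = 3*V)
Z(k) = ½ + (4 + k)/(12*k) (Z(k) = ½ + ((k + 4)/(k + k))/6 = ½ + ((4 + k)/((2*k)))/6 = ½ + ((4 + k)*(1/(2*k)))/6 = ½ + ((4 + k)/(2*k))/6 = ½ + (4 + k)/(12*k))
r(g) = 3*g
R = √1447 (R = √(3*457 + (54 + 36*((1/12)*(4 + 7*12)/12))) = √(1371 + (54 + 36*((1/12)*(1/12)*(4 + 84)))) = √(1371 + (54 + 36*((1/12)*(1/12)*88))) = √(1371 + (54 + 36*(11/18))) = √(1371 + (54 + 22)) = √(1371 + 76) = √1447 ≈ 38.039)
R + 216374 = √1447 + 216374 = 216374 + √1447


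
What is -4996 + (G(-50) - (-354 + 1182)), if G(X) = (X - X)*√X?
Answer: -5824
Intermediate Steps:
G(X) = 0 (G(X) = 0*√X = 0)
-4996 + (G(-50) - (-354 + 1182)) = -4996 + (0 - (-354 + 1182)) = -4996 + (0 - 1*828) = -4996 + (0 - 828) = -4996 - 828 = -5824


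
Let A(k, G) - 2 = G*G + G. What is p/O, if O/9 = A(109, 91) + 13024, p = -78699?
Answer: -26233/64194 ≈ -0.40865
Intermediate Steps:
A(k, G) = 2 + G + G**2 (A(k, G) = 2 + (G*G + G) = 2 + (G**2 + G) = 2 + (G + G**2) = 2 + G + G**2)
O = 192582 (O = 9*((2 + 91 + 91**2) + 13024) = 9*((2 + 91 + 8281) + 13024) = 9*(8374 + 13024) = 9*21398 = 192582)
p/O = -78699/192582 = -78699*1/192582 = -26233/64194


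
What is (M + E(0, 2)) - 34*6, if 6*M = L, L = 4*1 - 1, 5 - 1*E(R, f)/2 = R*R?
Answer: -387/2 ≈ -193.50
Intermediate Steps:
E(R, f) = 10 - 2*R**2 (E(R, f) = 10 - 2*R*R = 10 - 2*R**2)
L = 3 (L = 4 - 1 = 3)
M = 1/2 (M = (1/6)*3 = 1/2 ≈ 0.50000)
(M + E(0, 2)) - 34*6 = (1/2 + (10 - 2*0**2)) - 34*6 = (1/2 + (10 - 2*0)) - 204 = (1/2 + (10 + 0)) - 204 = (1/2 + 10) - 204 = 21/2 - 204 = -387/2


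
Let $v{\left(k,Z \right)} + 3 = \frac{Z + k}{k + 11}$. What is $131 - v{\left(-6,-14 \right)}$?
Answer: $138$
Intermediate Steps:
$v{\left(k,Z \right)} = -3 + \frac{Z + k}{11 + k}$ ($v{\left(k,Z \right)} = -3 + \frac{Z + k}{k + 11} = -3 + \frac{Z + k}{11 + k}$)
$131 - v{\left(-6,-14 \right)} = 131 - \frac{-33 - 14 - -12}{11 - 6} = 131 - \frac{-33 - 14 + 12}{5} = 131 - \frac{1}{5} \left(-35\right) = 131 - -7 = 131 + 7 = 138$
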